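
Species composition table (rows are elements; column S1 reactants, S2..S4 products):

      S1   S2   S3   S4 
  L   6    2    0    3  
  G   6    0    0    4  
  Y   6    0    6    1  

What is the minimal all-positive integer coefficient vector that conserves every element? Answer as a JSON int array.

L: 4·6 = 24 | 3·2+3·0+6·3 = 24
G: 4·6 = 24 | 3·0+3·0+6·4 = 24
Y: 4·6 = 24 | 3·0+3·6+6·1 = 24
gcd(4,3,3,6) = 1

Coefficients: [4, 3, 3, 6]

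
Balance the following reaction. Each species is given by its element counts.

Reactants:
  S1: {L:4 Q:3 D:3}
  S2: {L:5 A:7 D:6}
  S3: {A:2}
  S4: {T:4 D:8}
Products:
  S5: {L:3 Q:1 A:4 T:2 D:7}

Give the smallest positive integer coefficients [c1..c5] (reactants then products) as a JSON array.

L: 2·4+2·5+5·0+3·0 = 18 | 6·3 = 18
Q: 2·3+2·0+5·0+3·0 = 6 | 6·1 = 6
A: 2·0+2·7+5·2+3·0 = 24 | 6·4 = 24
T: 2·0+2·0+5·0+3·4 = 12 | 6·2 = 12
D: 2·3+2·6+5·0+3·8 = 42 | 6·7 = 42
gcd(2,2,5,3,6) = 1

Coefficients: [2, 2, 5, 3, 6]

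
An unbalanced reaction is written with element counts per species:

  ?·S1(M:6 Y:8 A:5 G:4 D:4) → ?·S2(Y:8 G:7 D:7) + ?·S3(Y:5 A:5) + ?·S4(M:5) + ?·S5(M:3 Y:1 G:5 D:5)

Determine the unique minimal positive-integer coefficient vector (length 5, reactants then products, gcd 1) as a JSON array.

Coefficients: [3, 1, 3, 3, 1]

M: 3·6 = 18 | 1·0+3·0+3·5+1·3 = 18
Y: 3·8 = 24 | 1·8+3·5+3·0+1·1 = 24
A: 3·5 = 15 | 1·0+3·5+3·0+1·0 = 15
G: 3·4 = 12 | 1·7+3·0+3·0+1·5 = 12
D: 3·4 = 12 | 1·7+3·0+3·0+1·5 = 12
gcd(3,1,3,3,1) = 1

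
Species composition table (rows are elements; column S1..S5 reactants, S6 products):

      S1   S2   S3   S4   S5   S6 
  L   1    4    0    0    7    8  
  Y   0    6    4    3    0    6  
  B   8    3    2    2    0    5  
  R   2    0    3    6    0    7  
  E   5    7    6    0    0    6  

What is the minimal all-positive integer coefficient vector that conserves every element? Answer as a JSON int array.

L: 1·1+1·4+3·0+4·0+5·7 = 40 | 5·8 = 40
Y: 1·0+1·6+3·4+4·3+5·0 = 30 | 5·6 = 30
B: 1·8+1·3+3·2+4·2+5·0 = 25 | 5·5 = 25
R: 1·2+1·0+3·3+4·6+5·0 = 35 | 5·7 = 35
E: 1·5+1·7+3·6+4·0+5·0 = 30 | 5·6 = 30
gcd(1,1,3,4,5,5) = 1

Coefficients: [1, 1, 3, 4, 5, 5]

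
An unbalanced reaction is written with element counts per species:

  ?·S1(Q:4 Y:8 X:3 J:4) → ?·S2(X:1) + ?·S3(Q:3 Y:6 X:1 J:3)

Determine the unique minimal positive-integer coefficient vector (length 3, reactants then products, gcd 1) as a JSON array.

Coefficients: [3, 5, 4]

Q: 3·4 = 12 | 5·0+4·3 = 12
Y: 3·8 = 24 | 5·0+4·6 = 24
X: 3·3 = 9 | 5·1+4·1 = 9
J: 3·4 = 12 | 5·0+4·3 = 12
gcd(3,5,4) = 1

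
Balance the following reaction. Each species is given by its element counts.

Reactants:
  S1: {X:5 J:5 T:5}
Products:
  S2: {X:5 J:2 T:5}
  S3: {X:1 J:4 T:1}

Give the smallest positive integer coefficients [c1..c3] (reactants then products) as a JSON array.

X: 6·5 = 30 | 5·5+5·1 = 30
J: 6·5 = 30 | 5·2+5·4 = 30
T: 6·5 = 30 | 5·5+5·1 = 30
gcd(6,5,5) = 1

Coefficients: [6, 5, 5]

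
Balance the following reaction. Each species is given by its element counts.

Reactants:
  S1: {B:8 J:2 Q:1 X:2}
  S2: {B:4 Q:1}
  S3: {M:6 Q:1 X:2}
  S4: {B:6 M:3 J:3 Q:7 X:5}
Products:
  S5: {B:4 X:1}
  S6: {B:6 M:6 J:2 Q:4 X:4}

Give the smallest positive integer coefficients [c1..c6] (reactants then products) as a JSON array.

Coefficients: [3, 2, 5, 2, 2, 6]

B: 3·8+2·4+5·0+2·6 = 44 | 2·4+6·6 = 44
M: 3·0+2·0+5·6+2·3 = 36 | 2·0+6·6 = 36
J: 3·2+2·0+5·0+2·3 = 12 | 2·0+6·2 = 12
Q: 3·1+2·1+5·1+2·7 = 24 | 2·0+6·4 = 24
X: 3·2+2·0+5·2+2·5 = 26 | 2·1+6·4 = 26
gcd(3,2,5,2,2,6) = 1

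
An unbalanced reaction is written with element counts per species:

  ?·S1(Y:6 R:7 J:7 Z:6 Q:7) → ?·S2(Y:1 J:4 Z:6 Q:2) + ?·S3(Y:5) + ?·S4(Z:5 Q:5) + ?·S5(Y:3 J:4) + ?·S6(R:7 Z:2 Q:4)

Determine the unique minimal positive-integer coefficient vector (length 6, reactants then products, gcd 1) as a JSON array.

Coefficients: [4, 1, 1, 2, 6, 4]

Y: 4·6 = 24 | 1·1+1·5+2·0+6·3+4·0 = 24
R: 4·7 = 28 | 1·0+1·0+2·0+6·0+4·7 = 28
J: 4·7 = 28 | 1·4+1·0+2·0+6·4+4·0 = 28
Z: 4·6 = 24 | 1·6+1·0+2·5+6·0+4·2 = 24
Q: 4·7 = 28 | 1·2+1·0+2·5+6·0+4·4 = 28
gcd(4,1,1,2,6,4) = 1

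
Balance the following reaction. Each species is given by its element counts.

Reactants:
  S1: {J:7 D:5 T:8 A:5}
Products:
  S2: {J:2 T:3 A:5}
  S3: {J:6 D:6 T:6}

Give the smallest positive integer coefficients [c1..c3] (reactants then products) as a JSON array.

Coefficients: [6, 6, 5]

J: 6·7 = 42 | 6·2+5·6 = 42
D: 6·5 = 30 | 6·0+5·6 = 30
T: 6·8 = 48 | 6·3+5·6 = 48
A: 6·5 = 30 | 6·5+5·0 = 30
gcd(6,6,5) = 1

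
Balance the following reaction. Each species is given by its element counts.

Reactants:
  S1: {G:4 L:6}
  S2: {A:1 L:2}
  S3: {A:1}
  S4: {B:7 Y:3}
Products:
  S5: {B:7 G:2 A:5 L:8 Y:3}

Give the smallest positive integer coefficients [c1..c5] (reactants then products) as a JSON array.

Coefficients: [1, 5, 5, 2, 2]

B: 1·0+5·0+5·0+2·7 = 14 | 2·7 = 14
G: 1·4+5·0+5·0+2·0 = 4 | 2·2 = 4
A: 1·0+5·1+5·1+2·0 = 10 | 2·5 = 10
L: 1·6+5·2+5·0+2·0 = 16 | 2·8 = 16
Y: 1·0+5·0+5·0+2·3 = 6 | 2·3 = 6
gcd(1,5,5,2,2) = 1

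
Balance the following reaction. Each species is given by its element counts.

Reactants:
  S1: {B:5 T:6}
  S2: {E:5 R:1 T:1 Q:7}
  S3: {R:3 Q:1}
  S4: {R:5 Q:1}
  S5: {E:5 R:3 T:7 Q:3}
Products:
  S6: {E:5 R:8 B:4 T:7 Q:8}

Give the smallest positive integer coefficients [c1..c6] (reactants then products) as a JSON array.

E: 4·0+4·5+6·0+3·0+1·5 = 25 | 5·5 = 25
R: 4·0+4·1+6·3+3·5+1·3 = 40 | 5·8 = 40
B: 4·5+4·0+6·0+3·0+1·0 = 20 | 5·4 = 20
T: 4·6+4·1+6·0+3·0+1·7 = 35 | 5·7 = 35
Q: 4·0+4·7+6·1+3·1+1·3 = 40 | 5·8 = 40
gcd(4,4,6,3,1,5) = 1

Coefficients: [4, 4, 6, 3, 1, 5]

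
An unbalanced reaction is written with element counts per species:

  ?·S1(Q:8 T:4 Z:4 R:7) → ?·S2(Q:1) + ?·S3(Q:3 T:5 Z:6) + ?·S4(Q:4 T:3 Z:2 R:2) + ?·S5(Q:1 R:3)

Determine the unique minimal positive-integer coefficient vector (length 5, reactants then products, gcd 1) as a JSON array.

Q: 2·8 = 16 | 5·1+1·3+1·4+4·1 = 16
T: 2·4 = 8 | 5·0+1·5+1·3+4·0 = 8
Z: 2·4 = 8 | 5·0+1·6+1·2+4·0 = 8
R: 2·7 = 14 | 5·0+1·0+1·2+4·3 = 14
gcd(2,5,1,1,4) = 1

Coefficients: [2, 5, 1, 1, 4]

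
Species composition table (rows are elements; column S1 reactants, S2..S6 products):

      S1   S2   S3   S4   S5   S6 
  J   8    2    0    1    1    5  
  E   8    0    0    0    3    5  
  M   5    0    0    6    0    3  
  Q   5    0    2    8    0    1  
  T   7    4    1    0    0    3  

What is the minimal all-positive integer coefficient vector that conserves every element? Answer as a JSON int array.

J: 6·8 = 48 | 5·2+4·0+2·1+6·1+6·5 = 48
E: 6·8 = 48 | 5·0+4·0+2·0+6·3+6·5 = 48
M: 6·5 = 30 | 5·0+4·0+2·6+6·0+6·3 = 30
Q: 6·5 = 30 | 5·0+4·2+2·8+6·0+6·1 = 30
T: 6·7 = 42 | 5·4+4·1+2·0+6·0+6·3 = 42
gcd(6,5,4,2,6,6) = 1

Coefficients: [6, 5, 4, 2, 6, 6]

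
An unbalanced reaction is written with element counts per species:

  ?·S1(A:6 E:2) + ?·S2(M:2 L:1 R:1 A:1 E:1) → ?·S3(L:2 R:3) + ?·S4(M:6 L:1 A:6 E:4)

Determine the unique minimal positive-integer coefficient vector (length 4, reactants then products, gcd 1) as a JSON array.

Coefficients: [1, 6, 2, 2]

M: 1·0+6·2 = 12 | 2·0+2·6 = 12
L: 1·0+6·1 = 6 | 2·2+2·1 = 6
R: 1·0+6·1 = 6 | 2·3+2·0 = 6
A: 1·6+6·1 = 12 | 2·0+2·6 = 12
E: 1·2+6·1 = 8 | 2·0+2·4 = 8
gcd(1,6,2,2) = 1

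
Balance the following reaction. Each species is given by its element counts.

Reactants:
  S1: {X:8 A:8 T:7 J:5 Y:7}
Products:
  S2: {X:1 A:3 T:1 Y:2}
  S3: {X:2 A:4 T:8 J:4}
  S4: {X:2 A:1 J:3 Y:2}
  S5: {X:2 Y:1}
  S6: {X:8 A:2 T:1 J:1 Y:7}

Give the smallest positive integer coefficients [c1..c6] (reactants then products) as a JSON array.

X: 3·8 = 24 | 4·1+2·2+2·2+2·2+1·8 = 24
A: 3·8 = 24 | 4·3+2·4+2·1+2·0+1·2 = 24
T: 3·7 = 21 | 4·1+2·8+2·0+2·0+1·1 = 21
J: 3·5 = 15 | 4·0+2·4+2·3+2·0+1·1 = 15
Y: 3·7 = 21 | 4·2+2·0+2·2+2·1+1·7 = 21
gcd(3,4,2,2,2,1) = 1

Coefficients: [3, 4, 2, 2, 2, 1]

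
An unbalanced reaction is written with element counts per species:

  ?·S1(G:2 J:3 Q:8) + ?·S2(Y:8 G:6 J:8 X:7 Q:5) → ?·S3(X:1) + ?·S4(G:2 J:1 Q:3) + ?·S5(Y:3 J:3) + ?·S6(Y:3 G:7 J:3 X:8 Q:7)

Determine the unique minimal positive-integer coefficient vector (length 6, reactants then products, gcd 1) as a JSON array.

Y: 1·0+3·8 = 24 | 5·0+3·0+6·3+2·3 = 24
G: 1·2+3·6 = 20 | 5·0+3·2+6·0+2·7 = 20
J: 1·3+3·8 = 27 | 5·0+3·1+6·3+2·3 = 27
X: 1·0+3·7 = 21 | 5·1+3·0+6·0+2·8 = 21
Q: 1·8+3·5 = 23 | 5·0+3·3+6·0+2·7 = 23
gcd(1,3,5,3,6,2) = 1

Coefficients: [1, 3, 5, 3, 6, 2]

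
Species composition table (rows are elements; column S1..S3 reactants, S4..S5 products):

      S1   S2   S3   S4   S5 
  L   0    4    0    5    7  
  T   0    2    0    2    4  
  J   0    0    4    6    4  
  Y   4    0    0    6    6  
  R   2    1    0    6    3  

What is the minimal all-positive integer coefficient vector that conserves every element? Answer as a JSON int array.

Coefficients: [6, 6, 5, 2, 2]

L: 6·0+6·4+5·0 = 24 | 2·5+2·7 = 24
T: 6·0+6·2+5·0 = 12 | 2·2+2·4 = 12
J: 6·0+6·0+5·4 = 20 | 2·6+2·4 = 20
Y: 6·4+6·0+5·0 = 24 | 2·6+2·6 = 24
R: 6·2+6·1+5·0 = 18 | 2·6+2·3 = 18
gcd(6,6,5,2,2) = 1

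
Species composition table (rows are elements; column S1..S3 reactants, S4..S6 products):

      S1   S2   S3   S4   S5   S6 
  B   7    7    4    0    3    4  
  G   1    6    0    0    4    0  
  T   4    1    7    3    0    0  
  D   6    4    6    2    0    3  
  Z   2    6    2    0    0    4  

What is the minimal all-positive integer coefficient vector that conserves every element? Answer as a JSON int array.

Coefficients: [2, 3, 1, 6, 5, 6]

B: 2·7+3·7+1·4 = 39 | 6·0+5·3+6·4 = 39
G: 2·1+3·6+1·0 = 20 | 6·0+5·4+6·0 = 20
T: 2·4+3·1+1·7 = 18 | 6·3+5·0+6·0 = 18
D: 2·6+3·4+1·6 = 30 | 6·2+5·0+6·3 = 30
Z: 2·2+3·6+1·2 = 24 | 6·0+5·0+6·4 = 24
gcd(2,3,1,6,5,6) = 1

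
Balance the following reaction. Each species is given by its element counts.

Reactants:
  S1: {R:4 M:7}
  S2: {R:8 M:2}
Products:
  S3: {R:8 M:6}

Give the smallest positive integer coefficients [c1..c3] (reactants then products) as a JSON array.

R: 2·4+2·8 = 24 | 3·8 = 24
M: 2·7+2·2 = 18 | 3·6 = 18
gcd(2,2,3) = 1

Coefficients: [2, 2, 3]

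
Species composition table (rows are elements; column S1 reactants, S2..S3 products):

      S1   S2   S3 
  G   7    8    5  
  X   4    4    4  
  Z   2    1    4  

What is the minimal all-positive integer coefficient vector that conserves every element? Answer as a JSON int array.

G: 3·7 = 21 | 2·8+1·5 = 21
X: 3·4 = 12 | 2·4+1·4 = 12
Z: 3·2 = 6 | 2·1+1·4 = 6
gcd(3,2,1) = 1

Coefficients: [3, 2, 1]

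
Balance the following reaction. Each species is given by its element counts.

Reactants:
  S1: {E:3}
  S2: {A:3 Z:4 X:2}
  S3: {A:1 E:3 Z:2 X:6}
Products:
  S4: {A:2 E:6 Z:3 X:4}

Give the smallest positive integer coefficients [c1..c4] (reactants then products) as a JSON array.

A: 3·0+1·3+1·1 = 4 | 2·2 = 4
E: 3·3+1·0+1·3 = 12 | 2·6 = 12
Z: 3·0+1·4+1·2 = 6 | 2·3 = 6
X: 3·0+1·2+1·6 = 8 | 2·4 = 8
gcd(3,1,1,2) = 1

Coefficients: [3, 1, 1, 2]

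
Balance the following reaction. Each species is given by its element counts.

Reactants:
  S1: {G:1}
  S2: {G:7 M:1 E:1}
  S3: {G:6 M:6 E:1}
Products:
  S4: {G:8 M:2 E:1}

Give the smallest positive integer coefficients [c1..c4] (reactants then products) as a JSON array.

G: 6·1+4·7+1·6 = 40 | 5·8 = 40
M: 6·0+4·1+1·6 = 10 | 5·2 = 10
E: 6·0+4·1+1·1 = 5 | 5·1 = 5
gcd(6,4,1,5) = 1

Coefficients: [6, 4, 1, 5]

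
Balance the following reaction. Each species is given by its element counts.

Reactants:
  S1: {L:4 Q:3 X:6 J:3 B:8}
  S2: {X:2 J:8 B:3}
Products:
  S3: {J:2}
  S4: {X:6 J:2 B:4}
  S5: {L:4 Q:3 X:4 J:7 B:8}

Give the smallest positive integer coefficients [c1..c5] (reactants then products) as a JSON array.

Coefficients: [5, 4, 3, 3, 5]

L: 5·4+4·0 = 20 | 3·0+3·0+5·4 = 20
Q: 5·3+4·0 = 15 | 3·0+3·0+5·3 = 15
X: 5·6+4·2 = 38 | 3·0+3·6+5·4 = 38
J: 5·3+4·8 = 47 | 3·2+3·2+5·7 = 47
B: 5·8+4·3 = 52 | 3·0+3·4+5·8 = 52
gcd(5,4,3,3,5) = 1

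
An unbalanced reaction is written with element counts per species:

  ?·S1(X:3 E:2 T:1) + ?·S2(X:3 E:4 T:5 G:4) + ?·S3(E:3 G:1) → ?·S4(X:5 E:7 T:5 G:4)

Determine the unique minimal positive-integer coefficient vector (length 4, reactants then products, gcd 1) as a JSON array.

X: 5·3+5·3+4·0 = 30 | 6·5 = 30
E: 5·2+5·4+4·3 = 42 | 6·7 = 42
T: 5·1+5·5+4·0 = 30 | 6·5 = 30
G: 5·0+5·4+4·1 = 24 | 6·4 = 24
gcd(5,5,4,6) = 1

Coefficients: [5, 5, 4, 6]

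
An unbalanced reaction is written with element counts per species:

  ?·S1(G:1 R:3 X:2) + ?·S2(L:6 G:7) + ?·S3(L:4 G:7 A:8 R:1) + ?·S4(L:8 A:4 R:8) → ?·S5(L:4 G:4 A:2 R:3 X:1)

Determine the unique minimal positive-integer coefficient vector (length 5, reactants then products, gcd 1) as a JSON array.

L: 3·0+2·6+1·4+1·8 = 24 | 6·4 = 24
G: 3·1+2·7+1·7+1·0 = 24 | 6·4 = 24
A: 3·0+2·0+1·8+1·4 = 12 | 6·2 = 12
R: 3·3+2·0+1·1+1·8 = 18 | 6·3 = 18
X: 3·2+2·0+1·0+1·0 = 6 | 6·1 = 6
gcd(3,2,1,1,6) = 1

Coefficients: [3, 2, 1, 1, 6]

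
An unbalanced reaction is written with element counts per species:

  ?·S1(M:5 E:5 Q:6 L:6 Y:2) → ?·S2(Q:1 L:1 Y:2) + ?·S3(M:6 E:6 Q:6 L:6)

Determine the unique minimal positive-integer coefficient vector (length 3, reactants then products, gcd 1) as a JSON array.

M: 6·5 = 30 | 6·0+5·6 = 30
E: 6·5 = 30 | 6·0+5·6 = 30
Q: 6·6 = 36 | 6·1+5·6 = 36
L: 6·6 = 36 | 6·1+5·6 = 36
Y: 6·2 = 12 | 6·2+5·0 = 12
gcd(6,6,5) = 1

Coefficients: [6, 6, 5]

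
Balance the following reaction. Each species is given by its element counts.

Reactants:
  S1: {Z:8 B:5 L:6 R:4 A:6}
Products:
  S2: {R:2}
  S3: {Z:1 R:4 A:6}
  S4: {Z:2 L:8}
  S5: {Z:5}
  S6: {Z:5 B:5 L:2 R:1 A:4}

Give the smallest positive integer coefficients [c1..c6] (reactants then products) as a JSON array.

Coefficients: [6, 5, 2, 3, 2, 6]

Z: 6·8 = 48 | 5·0+2·1+3·2+2·5+6·5 = 48
B: 6·5 = 30 | 5·0+2·0+3·0+2·0+6·5 = 30
L: 6·6 = 36 | 5·0+2·0+3·8+2·0+6·2 = 36
R: 6·4 = 24 | 5·2+2·4+3·0+2·0+6·1 = 24
A: 6·6 = 36 | 5·0+2·6+3·0+2·0+6·4 = 36
gcd(6,5,2,3,2,6) = 1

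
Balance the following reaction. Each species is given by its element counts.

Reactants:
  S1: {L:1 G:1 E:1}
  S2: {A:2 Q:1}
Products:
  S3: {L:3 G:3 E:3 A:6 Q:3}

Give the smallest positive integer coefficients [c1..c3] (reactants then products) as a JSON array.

L: 3·1+3·0 = 3 | 1·3 = 3
G: 3·1+3·0 = 3 | 1·3 = 3
E: 3·1+3·0 = 3 | 1·3 = 3
A: 3·0+3·2 = 6 | 1·6 = 6
Q: 3·0+3·1 = 3 | 1·3 = 3
gcd(3,3,1) = 1

Coefficients: [3, 3, 1]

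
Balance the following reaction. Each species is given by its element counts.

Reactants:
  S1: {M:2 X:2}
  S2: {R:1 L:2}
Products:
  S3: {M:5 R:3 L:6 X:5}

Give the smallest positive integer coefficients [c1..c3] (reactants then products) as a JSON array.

M: 5·2+6·0 = 10 | 2·5 = 10
R: 5·0+6·1 = 6 | 2·3 = 6
L: 5·0+6·2 = 12 | 2·6 = 12
X: 5·2+6·0 = 10 | 2·5 = 10
gcd(5,6,2) = 1

Coefficients: [5, 6, 2]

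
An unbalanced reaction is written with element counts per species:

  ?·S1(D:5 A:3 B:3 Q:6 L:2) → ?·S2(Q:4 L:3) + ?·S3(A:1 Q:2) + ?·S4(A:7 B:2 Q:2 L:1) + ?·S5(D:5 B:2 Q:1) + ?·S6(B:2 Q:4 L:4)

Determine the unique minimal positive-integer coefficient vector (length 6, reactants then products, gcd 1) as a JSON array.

Coefficients: [4, 1, 5, 1, 4, 1]

D: 4·5 = 20 | 1·0+5·0+1·0+4·5+1·0 = 20
A: 4·3 = 12 | 1·0+5·1+1·7+4·0+1·0 = 12
B: 4·3 = 12 | 1·0+5·0+1·2+4·2+1·2 = 12
Q: 4·6 = 24 | 1·4+5·2+1·2+4·1+1·4 = 24
L: 4·2 = 8 | 1·3+5·0+1·1+4·0+1·4 = 8
gcd(4,1,5,1,4,1) = 1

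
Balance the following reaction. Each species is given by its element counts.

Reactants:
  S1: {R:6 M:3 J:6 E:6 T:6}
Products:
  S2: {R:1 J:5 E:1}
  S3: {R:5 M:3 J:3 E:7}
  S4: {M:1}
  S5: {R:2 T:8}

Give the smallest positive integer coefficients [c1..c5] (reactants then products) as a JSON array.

Coefficients: [4, 3, 3, 3, 3]

R: 4·6 = 24 | 3·1+3·5+3·0+3·2 = 24
M: 4·3 = 12 | 3·0+3·3+3·1+3·0 = 12
J: 4·6 = 24 | 3·5+3·3+3·0+3·0 = 24
E: 4·6 = 24 | 3·1+3·7+3·0+3·0 = 24
T: 4·6 = 24 | 3·0+3·0+3·0+3·8 = 24
gcd(4,3,3,3,3) = 1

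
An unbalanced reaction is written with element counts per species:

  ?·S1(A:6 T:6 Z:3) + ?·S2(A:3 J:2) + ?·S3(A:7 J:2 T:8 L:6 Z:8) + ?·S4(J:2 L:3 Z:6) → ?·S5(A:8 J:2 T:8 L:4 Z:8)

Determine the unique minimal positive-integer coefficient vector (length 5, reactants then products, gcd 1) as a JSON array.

Coefficients: [4, 1, 3, 2, 6]

A: 4·6+1·3+3·7+2·0 = 48 | 6·8 = 48
J: 4·0+1·2+3·2+2·2 = 12 | 6·2 = 12
T: 4·6+1·0+3·8+2·0 = 48 | 6·8 = 48
L: 4·0+1·0+3·6+2·3 = 24 | 6·4 = 24
Z: 4·3+1·0+3·8+2·6 = 48 | 6·8 = 48
gcd(4,1,3,2,6) = 1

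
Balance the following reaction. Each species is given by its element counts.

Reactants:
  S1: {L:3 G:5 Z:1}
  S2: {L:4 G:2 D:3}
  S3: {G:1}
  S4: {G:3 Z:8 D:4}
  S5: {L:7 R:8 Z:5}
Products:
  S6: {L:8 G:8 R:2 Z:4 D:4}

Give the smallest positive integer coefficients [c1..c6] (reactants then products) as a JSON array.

Coefficients: [3, 4, 6, 1, 1, 4]

L: 3·3+4·4+6·0+1·0+1·7 = 32 | 4·8 = 32
G: 3·5+4·2+6·1+1·3+1·0 = 32 | 4·8 = 32
R: 3·0+4·0+6·0+1·0+1·8 = 8 | 4·2 = 8
Z: 3·1+4·0+6·0+1·8+1·5 = 16 | 4·4 = 16
D: 3·0+4·3+6·0+1·4+1·0 = 16 | 4·4 = 16
gcd(3,4,6,1,1,4) = 1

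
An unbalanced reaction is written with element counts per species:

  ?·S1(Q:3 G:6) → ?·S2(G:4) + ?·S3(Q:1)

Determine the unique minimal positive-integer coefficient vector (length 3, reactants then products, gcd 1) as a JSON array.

Coefficients: [2, 3, 6]

Q: 2·3 = 6 | 3·0+6·1 = 6
G: 2·6 = 12 | 3·4+6·0 = 12
gcd(2,3,6) = 1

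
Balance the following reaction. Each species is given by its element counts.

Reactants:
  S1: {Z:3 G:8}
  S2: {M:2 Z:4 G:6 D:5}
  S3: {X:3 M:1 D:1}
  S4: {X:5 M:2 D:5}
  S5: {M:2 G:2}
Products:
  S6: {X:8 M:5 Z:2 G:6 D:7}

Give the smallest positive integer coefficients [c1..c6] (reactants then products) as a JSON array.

X: 2·0+1·0+5·3+5·5+4·0 = 40 | 5·8 = 40
M: 2·0+1·2+5·1+5·2+4·2 = 25 | 5·5 = 25
Z: 2·3+1·4+5·0+5·0+4·0 = 10 | 5·2 = 10
G: 2·8+1·6+5·0+5·0+4·2 = 30 | 5·6 = 30
D: 2·0+1·5+5·1+5·5+4·0 = 35 | 5·7 = 35
gcd(2,1,5,5,4,5) = 1

Coefficients: [2, 1, 5, 5, 4, 5]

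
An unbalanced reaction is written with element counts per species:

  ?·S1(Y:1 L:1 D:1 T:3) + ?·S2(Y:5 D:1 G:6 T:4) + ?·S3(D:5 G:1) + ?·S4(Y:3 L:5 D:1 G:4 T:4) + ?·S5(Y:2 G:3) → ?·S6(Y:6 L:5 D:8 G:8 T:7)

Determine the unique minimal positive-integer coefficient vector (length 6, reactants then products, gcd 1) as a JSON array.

Coefficients: [5, 1, 6, 4, 4, 5]

Y: 5·1+1·5+6·0+4·3+4·2 = 30 | 5·6 = 30
L: 5·1+1·0+6·0+4·5+4·0 = 25 | 5·5 = 25
D: 5·1+1·1+6·5+4·1+4·0 = 40 | 5·8 = 40
G: 5·0+1·6+6·1+4·4+4·3 = 40 | 5·8 = 40
T: 5·3+1·4+6·0+4·4+4·0 = 35 | 5·7 = 35
gcd(5,1,6,4,4,5) = 1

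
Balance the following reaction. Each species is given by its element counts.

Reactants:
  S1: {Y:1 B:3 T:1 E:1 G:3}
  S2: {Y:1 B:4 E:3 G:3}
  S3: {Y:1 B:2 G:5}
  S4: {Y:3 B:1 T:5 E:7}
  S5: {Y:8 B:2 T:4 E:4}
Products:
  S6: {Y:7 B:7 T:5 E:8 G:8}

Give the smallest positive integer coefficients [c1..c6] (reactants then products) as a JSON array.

Coefficients: [2, 3, 5, 3, 2, 5]

Y: 2·1+3·1+5·1+3·3+2·8 = 35 | 5·7 = 35
B: 2·3+3·4+5·2+3·1+2·2 = 35 | 5·7 = 35
T: 2·1+3·0+5·0+3·5+2·4 = 25 | 5·5 = 25
E: 2·1+3·3+5·0+3·7+2·4 = 40 | 5·8 = 40
G: 2·3+3·3+5·5+3·0+2·0 = 40 | 5·8 = 40
gcd(2,3,5,3,2,5) = 1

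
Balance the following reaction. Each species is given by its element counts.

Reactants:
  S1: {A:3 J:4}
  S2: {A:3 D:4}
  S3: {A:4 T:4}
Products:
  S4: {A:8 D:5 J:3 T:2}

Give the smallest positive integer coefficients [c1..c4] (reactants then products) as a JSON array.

A: 3·3+5·3+2·4 = 32 | 4·8 = 32
D: 3·0+5·4+2·0 = 20 | 4·5 = 20
J: 3·4+5·0+2·0 = 12 | 4·3 = 12
T: 3·0+5·0+2·4 = 8 | 4·2 = 8
gcd(3,5,2,4) = 1

Coefficients: [3, 5, 2, 4]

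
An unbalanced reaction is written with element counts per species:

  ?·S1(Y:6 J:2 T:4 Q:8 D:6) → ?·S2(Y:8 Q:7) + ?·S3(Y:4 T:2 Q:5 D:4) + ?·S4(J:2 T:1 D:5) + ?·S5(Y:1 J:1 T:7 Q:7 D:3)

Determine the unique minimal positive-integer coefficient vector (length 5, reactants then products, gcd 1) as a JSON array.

Y: 5·6 = 30 | 3·8+1·4+4·0+2·1 = 30
J: 5·2 = 10 | 3·0+1·0+4·2+2·1 = 10
T: 5·4 = 20 | 3·0+1·2+4·1+2·7 = 20
Q: 5·8 = 40 | 3·7+1·5+4·0+2·7 = 40
D: 5·6 = 30 | 3·0+1·4+4·5+2·3 = 30
gcd(5,3,1,4,2) = 1

Coefficients: [5, 3, 1, 4, 2]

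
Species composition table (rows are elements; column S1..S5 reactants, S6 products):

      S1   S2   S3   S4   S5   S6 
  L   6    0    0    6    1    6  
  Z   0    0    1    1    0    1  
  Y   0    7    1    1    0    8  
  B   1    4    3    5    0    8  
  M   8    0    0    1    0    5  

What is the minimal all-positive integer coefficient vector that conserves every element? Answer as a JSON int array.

Coefficients: [3, 5, 4, 1, 6, 5]

L: 3·6+5·0+4·0+1·6+6·1 = 30 | 5·6 = 30
Z: 3·0+5·0+4·1+1·1+6·0 = 5 | 5·1 = 5
Y: 3·0+5·7+4·1+1·1+6·0 = 40 | 5·8 = 40
B: 3·1+5·4+4·3+1·5+6·0 = 40 | 5·8 = 40
M: 3·8+5·0+4·0+1·1+6·0 = 25 | 5·5 = 25
gcd(3,5,4,1,6,5) = 1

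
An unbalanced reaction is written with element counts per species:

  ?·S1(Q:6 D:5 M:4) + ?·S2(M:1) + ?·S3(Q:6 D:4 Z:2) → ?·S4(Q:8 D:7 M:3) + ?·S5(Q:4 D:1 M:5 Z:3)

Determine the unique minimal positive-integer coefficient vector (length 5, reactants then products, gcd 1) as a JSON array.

Coefficients: [5, 5, 3, 5, 2]

Q: 5·6+5·0+3·6 = 48 | 5·8+2·4 = 48
D: 5·5+5·0+3·4 = 37 | 5·7+2·1 = 37
M: 5·4+5·1+3·0 = 25 | 5·3+2·5 = 25
Z: 5·0+5·0+3·2 = 6 | 5·0+2·3 = 6
gcd(5,5,3,5,2) = 1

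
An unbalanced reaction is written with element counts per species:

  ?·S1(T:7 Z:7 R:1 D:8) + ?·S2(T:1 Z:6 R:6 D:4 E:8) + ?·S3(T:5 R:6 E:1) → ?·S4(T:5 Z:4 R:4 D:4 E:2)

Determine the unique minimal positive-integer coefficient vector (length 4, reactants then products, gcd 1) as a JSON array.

Coefficients: [2, 1, 2, 5]

T: 2·7+1·1+2·5 = 25 | 5·5 = 25
Z: 2·7+1·6+2·0 = 20 | 5·4 = 20
R: 2·1+1·6+2·6 = 20 | 5·4 = 20
D: 2·8+1·4+2·0 = 20 | 5·4 = 20
E: 2·0+1·8+2·1 = 10 | 5·2 = 10
gcd(2,1,2,5) = 1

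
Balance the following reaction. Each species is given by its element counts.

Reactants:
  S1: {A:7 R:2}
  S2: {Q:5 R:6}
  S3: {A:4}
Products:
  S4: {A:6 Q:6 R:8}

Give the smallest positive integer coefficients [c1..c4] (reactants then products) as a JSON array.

Coefficients: [2, 6, 4, 5]

A: 2·7+6·0+4·4 = 30 | 5·6 = 30
Q: 2·0+6·5+4·0 = 30 | 5·6 = 30
R: 2·2+6·6+4·0 = 40 | 5·8 = 40
gcd(2,6,4,5) = 1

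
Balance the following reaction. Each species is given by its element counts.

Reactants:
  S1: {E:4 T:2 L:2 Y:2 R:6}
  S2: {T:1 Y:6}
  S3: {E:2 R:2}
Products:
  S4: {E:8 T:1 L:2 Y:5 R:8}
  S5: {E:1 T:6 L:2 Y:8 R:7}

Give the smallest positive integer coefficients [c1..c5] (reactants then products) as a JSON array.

Coefficients: [6, 4, 5, 4, 2]

E: 6·4+4·0+5·2 = 34 | 4·8+2·1 = 34
T: 6·2+4·1+5·0 = 16 | 4·1+2·6 = 16
L: 6·2+4·0+5·0 = 12 | 4·2+2·2 = 12
Y: 6·2+4·6+5·0 = 36 | 4·5+2·8 = 36
R: 6·6+4·0+5·2 = 46 | 4·8+2·7 = 46
gcd(6,4,5,4,2) = 1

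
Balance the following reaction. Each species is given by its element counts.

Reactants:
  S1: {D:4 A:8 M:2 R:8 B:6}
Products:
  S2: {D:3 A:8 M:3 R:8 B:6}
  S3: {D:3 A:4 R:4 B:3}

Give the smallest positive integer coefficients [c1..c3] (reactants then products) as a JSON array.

Coefficients: [3, 2, 2]

D: 3·4 = 12 | 2·3+2·3 = 12
A: 3·8 = 24 | 2·8+2·4 = 24
M: 3·2 = 6 | 2·3+2·0 = 6
R: 3·8 = 24 | 2·8+2·4 = 24
B: 3·6 = 18 | 2·6+2·3 = 18
gcd(3,2,2) = 1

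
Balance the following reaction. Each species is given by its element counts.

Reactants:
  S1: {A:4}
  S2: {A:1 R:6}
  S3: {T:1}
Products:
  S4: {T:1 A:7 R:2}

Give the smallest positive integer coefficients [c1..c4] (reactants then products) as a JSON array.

Coefficients: [5, 1, 3, 3]

T: 5·0+1·0+3·1 = 3 | 3·1 = 3
A: 5·4+1·1+3·0 = 21 | 3·7 = 21
R: 5·0+1·6+3·0 = 6 | 3·2 = 6
gcd(5,1,3,3) = 1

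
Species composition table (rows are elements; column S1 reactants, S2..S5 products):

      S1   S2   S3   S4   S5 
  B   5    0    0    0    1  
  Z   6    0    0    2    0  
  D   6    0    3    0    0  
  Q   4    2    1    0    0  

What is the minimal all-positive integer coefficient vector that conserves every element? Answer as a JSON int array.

Coefficients: [1, 1, 2, 3, 5]

B: 1·5 = 5 | 1·0+2·0+3·0+5·1 = 5
Z: 1·6 = 6 | 1·0+2·0+3·2+5·0 = 6
D: 1·6 = 6 | 1·0+2·3+3·0+5·0 = 6
Q: 1·4 = 4 | 1·2+2·1+3·0+5·0 = 4
gcd(1,1,2,3,5) = 1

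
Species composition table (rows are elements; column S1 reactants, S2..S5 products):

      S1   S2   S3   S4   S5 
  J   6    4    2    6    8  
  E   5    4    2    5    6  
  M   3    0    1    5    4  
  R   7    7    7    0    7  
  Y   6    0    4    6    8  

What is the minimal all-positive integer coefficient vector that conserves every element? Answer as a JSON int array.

J: 5·6 = 30 | 1·4+2·2+1·6+2·8 = 30
E: 5·5 = 25 | 1·4+2·2+1·5+2·6 = 25
M: 5·3 = 15 | 1·0+2·1+1·5+2·4 = 15
R: 5·7 = 35 | 1·7+2·7+1·0+2·7 = 35
Y: 5·6 = 30 | 1·0+2·4+1·6+2·8 = 30
gcd(5,1,2,1,2) = 1

Coefficients: [5, 1, 2, 1, 2]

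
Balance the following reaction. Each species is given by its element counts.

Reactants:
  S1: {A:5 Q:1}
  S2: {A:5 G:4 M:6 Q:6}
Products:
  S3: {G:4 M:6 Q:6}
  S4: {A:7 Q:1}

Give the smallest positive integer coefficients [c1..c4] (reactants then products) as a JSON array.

Coefficients: [5, 2, 2, 5]

A: 5·5+2·5 = 35 | 2·0+5·7 = 35
G: 5·0+2·4 = 8 | 2·4+5·0 = 8
M: 5·0+2·6 = 12 | 2·6+5·0 = 12
Q: 5·1+2·6 = 17 | 2·6+5·1 = 17
gcd(5,2,2,5) = 1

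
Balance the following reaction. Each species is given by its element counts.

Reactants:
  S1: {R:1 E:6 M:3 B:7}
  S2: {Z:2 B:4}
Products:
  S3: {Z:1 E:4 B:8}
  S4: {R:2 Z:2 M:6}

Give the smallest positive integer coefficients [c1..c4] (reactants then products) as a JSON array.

Coefficients: [4, 5, 6, 2]

R: 4·1+5·0 = 4 | 6·0+2·2 = 4
Z: 4·0+5·2 = 10 | 6·1+2·2 = 10
E: 4·6+5·0 = 24 | 6·4+2·0 = 24
M: 4·3+5·0 = 12 | 6·0+2·6 = 12
B: 4·7+5·4 = 48 | 6·8+2·0 = 48
gcd(4,5,6,2) = 1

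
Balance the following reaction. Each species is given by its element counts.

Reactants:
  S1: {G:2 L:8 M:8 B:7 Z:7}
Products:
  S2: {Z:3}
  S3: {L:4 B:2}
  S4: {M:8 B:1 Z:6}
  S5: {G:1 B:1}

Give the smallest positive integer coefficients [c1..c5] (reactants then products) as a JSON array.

G: 3·2 = 6 | 1·0+6·0+3·0+6·1 = 6
L: 3·8 = 24 | 1·0+6·4+3·0+6·0 = 24
M: 3·8 = 24 | 1·0+6·0+3·8+6·0 = 24
B: 3·7 = 21 | 1·0+6·2+3·1+6·1 = 21
Z: 3·7 = 21 | 1·3+6·0+3·6+6·0 = 21
gcd(3,1,6,3,6) = 1

Coefficients: [3, 1, 6, 3, 6]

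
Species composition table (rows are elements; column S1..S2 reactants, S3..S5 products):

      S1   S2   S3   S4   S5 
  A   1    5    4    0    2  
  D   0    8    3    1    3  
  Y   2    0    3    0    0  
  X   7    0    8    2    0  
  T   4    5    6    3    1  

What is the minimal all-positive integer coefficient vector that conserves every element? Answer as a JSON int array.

Coefficients: [6, 4, 4, 5, 5]

A: 6·1+4·5 = 26 | 4·4+5·0+5·2 = 26
D: 6·0+4·8 = 32 | 4·3+5·1+5·3 = 32
Y: 6·2+4·0 = 12 | 4·3+5·0+5·0 = 12
X: 6·7+4·0 = 42 | 4·8+5·2+5·0 = 42
T: 6·4+4·5 = 44 | 4·6+5·3+5·1 = 44
gcd(6,4,4,5,5) = 1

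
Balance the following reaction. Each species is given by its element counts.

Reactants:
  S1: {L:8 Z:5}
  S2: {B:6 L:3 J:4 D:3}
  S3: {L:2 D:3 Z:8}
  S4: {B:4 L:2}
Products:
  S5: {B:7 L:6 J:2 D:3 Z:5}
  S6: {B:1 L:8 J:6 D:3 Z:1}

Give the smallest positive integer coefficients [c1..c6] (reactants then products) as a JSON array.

Coefficients: [2, 4, 2, 3, 5, 1]

B: 2·0+4·6+2·0+3·4 = 36 | 5·7+1·1 = 36
L: 2·8+4·3+2·2+3·2 = 38 | 5·6+1·8 = 38
J: 2·0+4·4+2·0+3·0 = 16 | 5·2+1·6 = 16
D: 2·0+4·3+2·3+3·0 = 18 | 5·3+1·3 = 18
Z: 2·5+4·0+2·8+3·0 = 26 | 5·5+1·1 = 26
gcd(2,4,2,3,5,1) = 1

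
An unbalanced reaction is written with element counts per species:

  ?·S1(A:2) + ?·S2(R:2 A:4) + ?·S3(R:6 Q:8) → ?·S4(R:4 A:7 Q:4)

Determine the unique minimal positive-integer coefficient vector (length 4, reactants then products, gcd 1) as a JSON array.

R: 5·0+1·2+1·6 = 8 | 2·4 = 8
A: 5·2+1·4+1·0 = 14 | 2·7 = 14
Q: 5·0+1·0+1·8 = 8 | 2·4 = 8
gcd(5,1,1,2) = 1

Coefficients: [5, 1, 1, 2]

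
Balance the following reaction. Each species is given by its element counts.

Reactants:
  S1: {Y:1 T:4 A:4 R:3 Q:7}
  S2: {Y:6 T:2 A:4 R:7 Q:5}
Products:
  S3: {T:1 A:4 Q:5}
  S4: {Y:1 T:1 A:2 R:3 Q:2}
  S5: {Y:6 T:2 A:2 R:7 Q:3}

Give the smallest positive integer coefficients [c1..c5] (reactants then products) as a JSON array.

Coefficients: [1, 5, 3, 1, 5]

Y: 1·1+5·6 = 31 | 3·0+1·1+5·6 = 31
T: 1·4+5·2 = 14 | 3·1+1·1+5·2 = 14
A: 1·4+5·4 = 24 | 3·4+1·2+5·2 = 24
R: 1·3+5·7 = 38 | 3·0+1·3+5·7 = 38
Q: 1·7+5·5 = 32 | 3·5+1·2+5·3 = 32
gcd(1,5,3,1,5) = 1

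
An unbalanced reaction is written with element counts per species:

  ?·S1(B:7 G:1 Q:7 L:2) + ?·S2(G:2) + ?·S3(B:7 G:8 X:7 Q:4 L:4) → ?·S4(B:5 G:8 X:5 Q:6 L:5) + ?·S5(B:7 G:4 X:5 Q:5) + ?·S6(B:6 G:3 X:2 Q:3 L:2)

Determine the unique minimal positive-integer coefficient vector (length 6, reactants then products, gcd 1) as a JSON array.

Coefficients: [4, 3, 6, 4, 2, 6]

B: 4·7+3·0+6·7 = 70 | 4·5+2·7+6·6 = 70
G: 4·1+3·2+6·8 = 58 | 4·8+2·4+6·3 = 58
X: 4·0+3·0+6·7 = 42 | 4·5+2·5+6·2 = 42
Q: 4·7+3·0+6·4 = 52 | 4·6+2·5+6·3 = 52
L: 4·2+3·0+6·4 = 32 | 4·5+2·0+6·2 = 32
gcd(4,3,6,4,2,6) = 1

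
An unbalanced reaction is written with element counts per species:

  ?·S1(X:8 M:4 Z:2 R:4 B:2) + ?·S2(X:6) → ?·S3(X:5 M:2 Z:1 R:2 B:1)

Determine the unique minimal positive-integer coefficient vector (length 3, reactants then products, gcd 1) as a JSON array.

X: 3·8+1·6 = 30 | 6·5 = 30
M: 3·4+1·0 = 12 | 6·2 = 12
Z: 3·2+1·0 = 6 | 6·1 = 6
R: 3·4+1·0 = 12 | 6·2 = 12
B: 3·2+1·0 = 6 | 6·1 = 6
gcd(3,1,6) = 1

Coefficients: [3, 1, 6]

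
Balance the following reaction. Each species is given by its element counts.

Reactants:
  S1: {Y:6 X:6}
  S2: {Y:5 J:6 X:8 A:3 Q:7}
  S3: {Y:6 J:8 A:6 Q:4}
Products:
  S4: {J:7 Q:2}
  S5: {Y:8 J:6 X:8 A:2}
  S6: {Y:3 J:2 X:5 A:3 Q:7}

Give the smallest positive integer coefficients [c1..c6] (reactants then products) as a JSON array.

Y: 1·6+6·5+1·6 = 42 | 2·0+3·8+6·3 = 42
J: 1·0+6·6+1·8 = 44 | 2·7+3·6+6·2 = 44
X: 1·6+6·8+1·0 = 54 | 2·0+3·8+6·5 = 54
A: 1·0+6·3+1·6 = 24 | 2·0+3·2+6·3 = 24
Q: 1·0+6·7+1·4 = 46 | 2·2+3·0+6·7 = 46
gcd(1,6,1,2,3,6) = 1

Coefficients: [1, 6, 1, 2, 3, 6]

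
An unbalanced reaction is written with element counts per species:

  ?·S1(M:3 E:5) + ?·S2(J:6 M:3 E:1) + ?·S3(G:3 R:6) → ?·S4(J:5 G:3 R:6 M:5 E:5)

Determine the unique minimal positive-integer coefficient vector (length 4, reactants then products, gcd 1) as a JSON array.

Coefficients: [5, 5, 6, 6]

J: 5·0+5·6+6·0 = 30 | 6·5 = 30
G: 5·0+5·0+6·3 = 18 | 6·3 = 18
R: 5·0+5·0+6·6 = 36 | 6·6 = 36
M: 5·3+5·3+6·0 = 30 | 6·5 = 30
E: 5·5+5·1+6·0 = 30 | 6·5 = 30
gcd(5,5,6,6) = 1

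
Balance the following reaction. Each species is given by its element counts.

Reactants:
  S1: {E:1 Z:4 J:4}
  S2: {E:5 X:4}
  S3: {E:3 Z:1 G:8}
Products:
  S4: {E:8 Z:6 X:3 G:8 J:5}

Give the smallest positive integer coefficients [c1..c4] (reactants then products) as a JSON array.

Coefficients: [5, 3, 4, 4]

E: 5·1+3·5+4·3 = 32 | 4·8 = 32
Z: 5·4+3·0+4·1 = 24 | 4·6 = 24
X: 5·0+3·4+4·0 = 12 | 4·3 = 12
G: 5·0+3·0+4·8 = 32 | 4·8 = 32
J: 5·4+3·0+4·0 = 20 | 4·5 = 20
gcd(5,3,4,4) = 1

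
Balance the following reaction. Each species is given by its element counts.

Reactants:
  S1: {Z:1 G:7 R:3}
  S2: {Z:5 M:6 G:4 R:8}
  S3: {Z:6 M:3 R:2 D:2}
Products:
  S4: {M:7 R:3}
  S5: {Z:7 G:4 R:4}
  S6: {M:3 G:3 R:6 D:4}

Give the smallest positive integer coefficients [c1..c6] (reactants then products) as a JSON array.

Coefficients: [1, 3, 2, 3, 4, 1]

Z: 1·1+3·5+2·6 = 28 | 3·0+4·7+1·0 = 28
M: 1·0+3·6+2·3 = 24 | 3·7+4·0+1·3 = 24
G: 1·7+3·4+2·0 = 19 | 3·0+4·4+1·3 = 19
R: 1·3+3·8+2·2 = 31 | 3·3+4·4+1·6 = 31
D: 1·0+3·0+2·2 = 4 | 3·0+4·0+1·4 = 4
gcd(1,3,2,3,4,1) = 1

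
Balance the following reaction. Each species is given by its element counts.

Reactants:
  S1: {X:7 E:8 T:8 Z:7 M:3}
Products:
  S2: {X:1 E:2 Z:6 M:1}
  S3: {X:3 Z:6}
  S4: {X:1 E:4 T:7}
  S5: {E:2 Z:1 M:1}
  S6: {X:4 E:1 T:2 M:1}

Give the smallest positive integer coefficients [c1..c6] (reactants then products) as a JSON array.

X: 5·7 = 35 | 4·1+1·3+4·1+5·0+6·4 = 35
E: 5·8 = 40 | 4·2+1·0+4·4+5·2+6·1 = 40
T: 5·8 = 40 | 4·0+1·0+4·7+5·0+6·2 = 40
Z: 5·7 = 35 | 4·6+1·6+4·0+5·1+6·0 = 35
M: 5·3 = 15 | 4·1+1·0+4·0+5·1+6·1 = 15
gcd(5,4,1,4,5,6) = 1

Coefficients: [5, 4, 1, 4, 5, 6]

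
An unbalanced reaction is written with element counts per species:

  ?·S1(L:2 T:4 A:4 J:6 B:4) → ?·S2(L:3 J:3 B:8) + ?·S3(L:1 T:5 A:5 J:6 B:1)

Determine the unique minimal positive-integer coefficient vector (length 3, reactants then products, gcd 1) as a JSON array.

Coefficients: [5, 2, 4]

L: 5·2 = 10 | 2·3+4·1 = 10
T: 5·4 = 20 | 2·0+4·5 = 20
A: 5·4 = 20 | 2·0+4·5 = 20
J: 5·6 = 30 | 2·3+4·6 = 30
B: 5·4 = 20 | 2·8+4·1 = 20
gcd(5,2,4) = 1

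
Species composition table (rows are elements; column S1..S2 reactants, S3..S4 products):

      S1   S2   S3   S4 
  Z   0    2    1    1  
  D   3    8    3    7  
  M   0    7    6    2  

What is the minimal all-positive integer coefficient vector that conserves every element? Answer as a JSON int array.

Z: 4·0+4·2 = 8 | 3·1+5·1 = 8
D: 4·3+4·8 = 44 | 3·3+5·7 = 44
M: 4·0+4·7 = 28 | 3·6+5·2 = 28
gcd(4,4,3,5) = 1

Coefficients: [4, 4, 3, 5]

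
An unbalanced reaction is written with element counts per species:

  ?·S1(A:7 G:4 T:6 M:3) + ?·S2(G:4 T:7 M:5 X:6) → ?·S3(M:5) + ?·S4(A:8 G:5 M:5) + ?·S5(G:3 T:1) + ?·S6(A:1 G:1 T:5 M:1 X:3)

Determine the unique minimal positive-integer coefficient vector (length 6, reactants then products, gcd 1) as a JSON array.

A: 2·7+3·0 = 14 | 2·0+1·8+3·0+6·1 = 14
G: 2·4+3·4 = 20 | 2·0+1·5+3·3+6·1 = 20
T: 2·6+3·7 = 33 | 2·0+1·0+3·1+6·5 = 33
M: 2·3+3·5 = 21 | 2·5+1·5+3·0+6·1 = 21
X: 2·0+3·6 = 18 | 2·0+1·0+3·0+6·3 = 18
gcd(2,3,2,1,3,6) = 1

Coefficients: [2, 3, 2, 1, 3, 6]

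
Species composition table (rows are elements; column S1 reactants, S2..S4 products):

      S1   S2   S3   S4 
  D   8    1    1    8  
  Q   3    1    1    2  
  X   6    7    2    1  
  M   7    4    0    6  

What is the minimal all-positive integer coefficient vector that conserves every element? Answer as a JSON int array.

Coefficients: [6, 3, 5, 5]

D: 6·8 = 48 | 3·1+5·1+5·8 = 48
Q: 6·3 = 18 | 3·1+5·1+5·2 = 18
X: 6·6 = 36 | 3·7+5·2+5·1 = 36
M: 6·7 = 42 | 3·4+5·0+5·6 = 42
gcd(6,3,5,5) = 1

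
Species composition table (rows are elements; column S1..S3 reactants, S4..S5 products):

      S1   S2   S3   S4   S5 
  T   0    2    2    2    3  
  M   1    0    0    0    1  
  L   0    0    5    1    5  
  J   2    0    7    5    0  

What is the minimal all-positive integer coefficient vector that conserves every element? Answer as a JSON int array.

T: 2·0+5·2+3·2 = 16 | 5·2+2·3 = 16
M: 2·1+5·0+3·0 = 2 | 5·0+2·1 = 2
L: 2·0+5·0+3·5 = 15 | 5·1+2·5 = 15
J: 2·2+5·0+3·7 = 25 | 5·5+2·0 = 25
gcd(2,5,3,5,2) = 1

Coefficients: [2, 5, 3, 5, 2]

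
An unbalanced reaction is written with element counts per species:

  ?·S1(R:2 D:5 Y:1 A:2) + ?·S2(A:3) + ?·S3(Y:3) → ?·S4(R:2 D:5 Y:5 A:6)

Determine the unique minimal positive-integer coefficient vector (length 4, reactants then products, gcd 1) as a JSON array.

R: 3·2+4·0+4·0 = 6 | 3·2 = 6
D: 3·5+4·0+4·0 = 15 | 3·5 = 15
Y: 3·1+4·0+4·3 = 15 | 3·5 = 15
A: 3·2+4·3+4·0 = 18 | 3·6 = 18
gcd(3,4,4,3) = 1

Coefficients: [3, 4, 4, 3]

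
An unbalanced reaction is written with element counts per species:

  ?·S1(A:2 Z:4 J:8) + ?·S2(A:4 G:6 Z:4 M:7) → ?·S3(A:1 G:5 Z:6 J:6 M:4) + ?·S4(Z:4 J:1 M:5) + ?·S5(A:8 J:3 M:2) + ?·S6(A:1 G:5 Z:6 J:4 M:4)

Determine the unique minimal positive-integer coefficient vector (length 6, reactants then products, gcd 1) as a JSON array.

Coefficients: [5, 5, 3, 1, 3, 3]

A: 5·2+5·4 = 30 | 3·1+1·0+3·8+3·1 = 30
G: 5·0+5·6 = 30 | 3·5+1·0+3·0+3·5 = 30
Z: 5·4+5·4 = 40 | 3·6+1·4+3·0+3·6 = 40
J: 5·8+5·0 = 40 | 3·6+1·1+3·3+3·4 = 40
M: 5·0+5·7 = 35 | 3·4+1·5+3·2+3·4 = 35
gcd(5,5,3,1,3,3) = 1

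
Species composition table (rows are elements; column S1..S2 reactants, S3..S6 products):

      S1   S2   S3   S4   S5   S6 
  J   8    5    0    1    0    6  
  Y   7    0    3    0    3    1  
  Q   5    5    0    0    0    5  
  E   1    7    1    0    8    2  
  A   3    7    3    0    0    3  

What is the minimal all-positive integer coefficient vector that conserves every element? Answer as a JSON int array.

J: 3·8+3·5 = 39 | 4·0+3·1+1·0+6·6 = 39
Y: 3·7+3·0 = 21 | 4·3+3·0+1·3+6·1 = 21
Q: 3·5+3·5 = 30 | 4·0+3·0+1·0+6·5 = 30
E: 3·1+3·7 = 24 | 4·1+3·0+1·8+6·2 = 24
A: 3·3+3·7 = 30 | 4·3+3·0+1·0+6·3 = 30
gcd(3,3,4,3,1,6) = 1

Coefficients: [3, 3, 4, 3, 1, 6]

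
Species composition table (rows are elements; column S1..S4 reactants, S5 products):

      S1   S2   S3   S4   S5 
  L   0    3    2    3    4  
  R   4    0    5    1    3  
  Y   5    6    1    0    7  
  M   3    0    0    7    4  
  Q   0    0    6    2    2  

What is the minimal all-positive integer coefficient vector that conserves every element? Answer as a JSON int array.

Coefficients: [2, 4, 1, 2, 5]

L: 2·0+4·3+1·2+2·3 = 20 | 5·4 = 20
R: 2·4+4·0+1·5+2·1 = 15 | 5·3 = 15
Y: 2·5+4·6+1·1+2·0 = 35 | 5·7 = 35
M: 2·3+4·0+1·0+2·7 = 20 | 5·4 = 20
Q: 2·0+4·0+1·6+2·2 = 10 | 5·2 = 10
gcd(2,4,1,2,5) = 1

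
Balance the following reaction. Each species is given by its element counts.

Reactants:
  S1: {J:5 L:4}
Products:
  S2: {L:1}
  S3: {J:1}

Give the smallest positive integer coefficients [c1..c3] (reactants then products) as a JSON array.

J: 1·5 = 5 | 4·0+5·1 = 5
L: 1·4 = 4 | 4·1+5·0 = 4
gcd(1,4,5) = 1

Coefficients: [1, 4, 5]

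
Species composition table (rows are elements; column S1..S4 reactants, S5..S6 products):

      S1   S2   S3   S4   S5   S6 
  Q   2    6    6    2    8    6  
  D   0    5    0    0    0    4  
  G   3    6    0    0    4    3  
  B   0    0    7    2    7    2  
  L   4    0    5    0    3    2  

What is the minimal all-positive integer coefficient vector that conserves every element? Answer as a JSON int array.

Q: 1·2+4·6+3·6+5·2 = 54 | 3·8+5·6 = 54
D: 1·0+4·5+3·0+5·0 = 20 | 3·0+5·4 = 20
G: 1·3+4·6+3·0+5·0 = 27 | 3·4+5·3 = 27
B: 1·0+4·0+3·7+5·2 = 31 | 3·7+5·2 = 31
L: 1·4+4·0+3·5+5·0 = 19 | 3·3+5·2 = 19
gcd(1,4,3,5,3,5) = 1

Coefficients: [1, 4, 3, 5, 3, 5]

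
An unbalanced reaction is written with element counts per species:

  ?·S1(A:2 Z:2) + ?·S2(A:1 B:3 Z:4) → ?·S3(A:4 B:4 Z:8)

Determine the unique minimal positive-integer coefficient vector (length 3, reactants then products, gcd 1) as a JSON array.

A: 4·2+4·1 = 12 | 3·4 = 12
B: 4·0+4·3 = 12 | 3·4 = 12
Z: 4·2+4·4 = 24 | 3·8 = 24
gcd(4,4,3) = 1

Coefficients: [4, 4, 3]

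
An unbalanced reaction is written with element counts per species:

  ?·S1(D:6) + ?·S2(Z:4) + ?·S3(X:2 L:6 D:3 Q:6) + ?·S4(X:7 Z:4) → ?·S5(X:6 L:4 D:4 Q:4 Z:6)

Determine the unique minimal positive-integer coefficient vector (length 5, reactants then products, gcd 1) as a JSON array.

Coefficients: [2, 5, 4, 4, 6]

X: 2·0+5·0+4·2+4·7 = 36 | 6·6 = 36
L: 2·0+5·0+4·6+4·0 = 24 | 6·4 = 24
D: 2·6+5·0+4·3+4·0 = 24 | 6·4 = 24
Q: 2·0+5·0+4·6+4·0 = 24 | 6·4 = 24
Z: 2·0+5·4+4·0+4·4 = 36 | 6·6 = 36
gcd(2,5,4,4,6) = 1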